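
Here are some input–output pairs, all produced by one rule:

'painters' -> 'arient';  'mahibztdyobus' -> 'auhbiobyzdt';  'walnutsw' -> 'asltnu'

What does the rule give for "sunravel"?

The rule is to take characters alternately from the front and the back (1st, last, 2nd, 2nd-last, ...), then delete the first 2 characters.
Applying both steps to "sunravel": "sluenvra", then "uenvra".
(Check on "painters": → "psarient" → "arient" ✓)

uenvra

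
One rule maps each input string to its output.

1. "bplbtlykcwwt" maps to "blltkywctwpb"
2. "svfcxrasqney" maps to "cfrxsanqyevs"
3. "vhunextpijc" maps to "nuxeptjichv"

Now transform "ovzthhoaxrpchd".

tzhhaorxcpdhvo

The transformation: swap each adjacent pair of characters (1↔2, 3↔4, ...), then move the first 2 characters to the end (rotate left by 2).
Starting from "ovzthhoaxrpchd": after the first operation, "votzhhaorxcpdh"; after the second, "tzhhaorxcpdhvo".
(Check on "bplbtlykcwwt": → "pbblltkywctw" → "blltkywctwpb" ✓)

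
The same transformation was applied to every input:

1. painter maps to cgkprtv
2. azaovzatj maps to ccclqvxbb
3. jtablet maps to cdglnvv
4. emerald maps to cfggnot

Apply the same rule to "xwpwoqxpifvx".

The transformation: sort the characters into alphabetical order, then shift every letter 2 places forward in the alphabet (wrapping around).
On "xwpwoqxpifvx": the first step gives "fioppqvwwxxx", and the second then gives "hkqrrsxyyzzz".

hkqrrsxyyzzz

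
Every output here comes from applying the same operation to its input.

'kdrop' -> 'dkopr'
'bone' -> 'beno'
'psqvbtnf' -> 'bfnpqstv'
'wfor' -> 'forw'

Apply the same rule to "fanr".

Each output is the input with this applied: sort the characters into alphabetical order.
So "fanr" becomes "afnr".

afnr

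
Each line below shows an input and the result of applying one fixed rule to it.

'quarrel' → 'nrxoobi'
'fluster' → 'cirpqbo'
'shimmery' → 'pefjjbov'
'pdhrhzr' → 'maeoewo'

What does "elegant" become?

In each case the input is transformed by: shift every letter 3 places backward in the alphabet (wrapping around).
Doing the same to "elegant": "bibdxkq".

bibdxkq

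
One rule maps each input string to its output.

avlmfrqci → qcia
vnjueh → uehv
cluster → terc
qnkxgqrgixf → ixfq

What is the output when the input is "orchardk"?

In each case the input is transformed by: move the last 3 characters to the front (rotate right by 3), then keep only the first 4 characters.
Applying both steps to "orchardk": "rdkorcha", then "rdko".

rdko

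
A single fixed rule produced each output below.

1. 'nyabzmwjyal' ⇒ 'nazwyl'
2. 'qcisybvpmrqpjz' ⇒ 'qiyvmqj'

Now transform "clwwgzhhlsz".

cwghlz

The transformation: keep every other character starting from the first (positions 1st, 3rd, 5th, ...).
"clwwgzhhlsz" → "cwghlz".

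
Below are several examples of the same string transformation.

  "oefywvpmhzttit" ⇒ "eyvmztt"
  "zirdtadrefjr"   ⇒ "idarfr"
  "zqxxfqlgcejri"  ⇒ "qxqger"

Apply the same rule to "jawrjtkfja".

Each output is the input with this applied: keep every other character starting from the second (positions 2nd, 4th, 6th, ...).
So "jawrjtkfja" becomes "artfa".

artfa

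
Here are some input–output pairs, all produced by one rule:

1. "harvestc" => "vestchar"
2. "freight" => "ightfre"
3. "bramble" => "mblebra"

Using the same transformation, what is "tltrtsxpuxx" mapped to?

The pattern: move the first 3 characters to the end (rotate left by 3).
Doing the same to "tltrtsxpuxx": "rtsxpuxxtlt".

rtsxpuxxtlt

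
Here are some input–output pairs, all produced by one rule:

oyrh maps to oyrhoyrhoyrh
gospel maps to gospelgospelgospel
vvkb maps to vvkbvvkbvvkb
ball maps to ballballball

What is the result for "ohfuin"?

Looking at the pairs, the operation is to write the whole string 3 times in a row.
"ohfuin" → "ohfuinohfuinohfuin".

ohfuinohfuinohfuin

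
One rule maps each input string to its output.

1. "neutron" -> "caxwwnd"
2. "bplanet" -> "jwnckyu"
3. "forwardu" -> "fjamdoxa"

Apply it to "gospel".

ynupxb

Rule — shift every letter 9 places forward in the alphabet (wrapping around), then move the first 3 characters to the end (rotate left by 3).
Working it through for "gospel": intermediate "pxbynu", final "ynupxb".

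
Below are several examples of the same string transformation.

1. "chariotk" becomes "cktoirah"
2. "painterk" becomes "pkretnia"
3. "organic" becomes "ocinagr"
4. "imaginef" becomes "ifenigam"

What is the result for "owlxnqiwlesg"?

The pattern: reverse the string, then move the last character to the front.
"owlxnqiwlesg" → "ogselwiqnxlw".

ogselwiqnxlw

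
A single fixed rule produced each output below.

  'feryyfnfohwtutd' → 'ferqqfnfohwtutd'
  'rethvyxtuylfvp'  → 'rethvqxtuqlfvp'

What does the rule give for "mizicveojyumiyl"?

In each case the input is transformed by: replace every "y" with "q".
Doing the same to "mizicveojyumiyl": "mizicveojqumiql".

mizicveojqumiql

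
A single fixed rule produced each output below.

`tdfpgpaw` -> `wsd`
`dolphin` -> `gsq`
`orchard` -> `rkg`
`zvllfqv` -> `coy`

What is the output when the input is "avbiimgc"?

dlj

Each output is the input with this applied: shift every letter 3 places forward in the alphabet (wrapping around), then keep one character in every 3, starting at position 1 (positions 1st, 4th, 7th, ...).
For "avbiimgc", step one produces "dyellpjf"; step two turns that into "dlj".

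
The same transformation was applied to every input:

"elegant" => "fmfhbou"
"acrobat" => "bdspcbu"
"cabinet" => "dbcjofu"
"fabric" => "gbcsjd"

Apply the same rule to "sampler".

tbnqmfs

The pattern: shift every letter 1 place forward in the alphabet (wrapping around).
So "sampler" becomes "tbnqmfs".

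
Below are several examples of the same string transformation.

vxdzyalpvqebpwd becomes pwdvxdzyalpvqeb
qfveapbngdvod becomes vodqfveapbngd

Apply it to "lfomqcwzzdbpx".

bpxlfomqcwzzd

The transformation: move the last 3 characters to the front (rotate right by 3).
"lfomqcwzzdbpx" → "bpxlfomqcwzzd".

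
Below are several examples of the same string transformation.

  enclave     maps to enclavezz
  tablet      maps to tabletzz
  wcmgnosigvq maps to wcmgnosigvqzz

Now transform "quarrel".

What's happening: append "zz".
For "quarrel" the result is "quarrelzz".

quarrelzz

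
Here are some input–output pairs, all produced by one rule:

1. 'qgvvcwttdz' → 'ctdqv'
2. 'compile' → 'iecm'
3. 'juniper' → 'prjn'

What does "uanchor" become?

In each case the input is transformed by: keep every other character starting from the first (positions 1st, 3rd, 5th, ...), then move the first 2 characters to the end (rotate left by 2).
On "uanchor": the first step gives "unhr", and the second then gives "hrun".

hrun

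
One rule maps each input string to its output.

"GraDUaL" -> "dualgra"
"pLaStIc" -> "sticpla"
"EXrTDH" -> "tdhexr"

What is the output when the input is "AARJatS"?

The rule is to move the first 3 characters to the end (rotate left by 3), then convert every letter to lowercase.
"AARJatS" → "jatsaar".

jatsaar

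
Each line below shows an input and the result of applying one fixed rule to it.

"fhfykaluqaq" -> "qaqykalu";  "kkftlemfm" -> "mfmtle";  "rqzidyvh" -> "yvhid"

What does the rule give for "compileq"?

leqpi

In each case the input is transformed by: delete the first 3 characters, then move the last 3 characters to the front (rotate right by 3).
Applying both steps to "compileq": "pileq", then "leqpi".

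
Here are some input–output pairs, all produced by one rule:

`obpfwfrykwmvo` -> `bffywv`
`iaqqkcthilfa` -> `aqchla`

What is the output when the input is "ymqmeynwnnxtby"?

The transformation: keep every other character starting from the second (positions 2nd, 4th, 6th, ...).
So "ymqmeynwnnxtby" becomes "mmywnty".

mmywnty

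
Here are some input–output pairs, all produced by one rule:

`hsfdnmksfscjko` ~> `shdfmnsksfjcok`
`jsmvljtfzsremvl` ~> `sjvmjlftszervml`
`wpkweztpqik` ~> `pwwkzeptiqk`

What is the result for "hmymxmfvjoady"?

mhmymxvfojday

The rule is to swap each adjacent pair of characters (1↔2, 3↔4, ...).
Doing the same to "hmymxmfvjoady": "mhmymxvfojday".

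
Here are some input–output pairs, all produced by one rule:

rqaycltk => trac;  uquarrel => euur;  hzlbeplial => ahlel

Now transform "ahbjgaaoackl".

kabgaa

Looking at the pairs, the operation is to keep every other character starting from the first (positions 1st, 3rd, 5th, ...), then move the last character to the front.
Applying both steps to "ahbjgaaoackl": "abgaak", then "kabgaa".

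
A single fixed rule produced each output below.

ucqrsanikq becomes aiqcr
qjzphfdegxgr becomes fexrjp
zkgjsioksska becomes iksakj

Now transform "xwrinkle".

kewi

The transformation: keep every other character starting from the second (positions 2nd, 4th, 6th, ...), then move the first 2 characters to the end (rotate left by 2).
For "xwrinkle", step one produces "wike"; step two turns that into "kewi".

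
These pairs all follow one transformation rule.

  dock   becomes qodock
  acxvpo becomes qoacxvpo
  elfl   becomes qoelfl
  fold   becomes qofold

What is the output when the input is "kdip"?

qokdip

In each case the input is transformed by: prepend "qo".
On "kdip" that produces "qokdip".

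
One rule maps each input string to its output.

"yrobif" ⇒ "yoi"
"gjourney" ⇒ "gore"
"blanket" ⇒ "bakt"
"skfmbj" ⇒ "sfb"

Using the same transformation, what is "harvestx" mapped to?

What's happening: keep every other character starting from the first (positions 1st, 3rd, 5th, ...).
"harvestx" → "hret".

hret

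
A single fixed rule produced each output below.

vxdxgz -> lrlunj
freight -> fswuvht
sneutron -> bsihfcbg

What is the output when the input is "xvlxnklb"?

Rule — shift every letter 12 places backward in the alphabet (wrapping around), then move the first character to the end.
Applying both steps to "xvlxnklb": "ljzlbyzp", then "jzlbyzpl".

jzlbyzpl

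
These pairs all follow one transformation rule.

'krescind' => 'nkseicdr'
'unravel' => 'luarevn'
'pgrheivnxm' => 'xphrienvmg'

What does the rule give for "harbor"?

The rule is to swap each adjacent pair of characters (1↔2, 3↔4, ...), then swap the first and last characters.
Starting from "harbor": after the first operation, "ahbrro"; after the second, "ohbrra".

ohbrra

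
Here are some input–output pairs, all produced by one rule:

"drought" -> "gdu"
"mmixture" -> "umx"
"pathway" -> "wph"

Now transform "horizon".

The transformation: move the last 3 characters to the front (rotate right by 3), then keep one character in every 3, starting at position 1 (positions 1st, 4th, 7th, ...).
Applying that to "horizon" gives "zhi".

zhi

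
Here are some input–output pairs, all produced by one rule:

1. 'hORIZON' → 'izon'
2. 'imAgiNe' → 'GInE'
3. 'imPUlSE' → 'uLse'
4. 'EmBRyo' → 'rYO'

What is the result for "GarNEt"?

What's happening: flip the case of every letter, then delete the first 3 characters.
For "GarNEt", step one produces "gARneT"; step two turns that into "neT".

neT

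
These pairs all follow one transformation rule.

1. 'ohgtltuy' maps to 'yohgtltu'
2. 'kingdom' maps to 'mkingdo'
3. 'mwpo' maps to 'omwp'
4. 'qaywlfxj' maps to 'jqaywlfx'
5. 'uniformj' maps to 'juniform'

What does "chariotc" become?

Looking at the pairs, the operation is to move the last character to the front.
On "chariotc" that produces "cchariot".

cchariot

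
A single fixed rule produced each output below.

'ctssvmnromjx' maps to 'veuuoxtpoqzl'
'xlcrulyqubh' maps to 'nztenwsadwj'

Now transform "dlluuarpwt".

What's happening: shift every letter 2 places forward in the alphabet (wrapping around), then swap each adjacent pair of characters (1↔2, 3↔4, ...).
Applying both steps to "dlluuarpwt": "fnnwwctryv", then "nfwncwrtvy".

nfwncwrtvy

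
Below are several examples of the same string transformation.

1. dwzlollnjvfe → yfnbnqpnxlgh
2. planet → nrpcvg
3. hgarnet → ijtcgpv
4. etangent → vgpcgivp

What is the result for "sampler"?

Each output is the input with this applied: shift every letter 2 places forward in the alphabet (wrapping around), then swap each adjacent pair of characters (1↔2, 3↔4, ...).
For "sampler", step one produces "ucorngt"; step two turns that into "curognt".

curognt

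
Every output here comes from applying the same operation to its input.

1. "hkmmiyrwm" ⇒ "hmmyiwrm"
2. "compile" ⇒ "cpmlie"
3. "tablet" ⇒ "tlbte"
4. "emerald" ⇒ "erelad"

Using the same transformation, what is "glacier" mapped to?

The pattern: swap each adjacent pair of characters (1↔2, 3↔4, ...), then delete the first character.
"glacier" → "gcaeir".

gcaeir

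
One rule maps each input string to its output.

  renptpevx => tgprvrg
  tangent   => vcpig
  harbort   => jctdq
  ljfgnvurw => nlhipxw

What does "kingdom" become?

Each output is the input with this applied: delete the last 2 characters, then shift every letter 2 places forward in the alphabet (wrapping around).
"kingdom" → "kingd" → "mkpif".
(Check on "ljfgnvurw": → "ljfgnvu" → "nlhipxw" ✓)

mkpif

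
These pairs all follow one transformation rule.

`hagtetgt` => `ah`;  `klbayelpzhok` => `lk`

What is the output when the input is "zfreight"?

fz

Looking at the pairs, the operation is to swap each adjacent pair of characters (1↔2, 3↔4, ...), then keep only the first 2 characters.
"zfreight" → "fzergith" → "fz".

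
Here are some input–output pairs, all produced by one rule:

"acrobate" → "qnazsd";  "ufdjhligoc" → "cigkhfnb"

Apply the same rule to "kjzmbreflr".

The rule is to delete the first 2 characters, then shift every letter 1 place backward in the alphabet (wrapping around).
Working it through for "kjzmbreflr": intermediate "zmbreflr", final "ylaqdekq".

ylaqdekq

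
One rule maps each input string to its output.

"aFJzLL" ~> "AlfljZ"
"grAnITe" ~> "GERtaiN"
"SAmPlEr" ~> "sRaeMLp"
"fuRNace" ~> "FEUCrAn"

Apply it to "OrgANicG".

ogRCGIan

Each output is the input with this applied: take characters alternately from the front and the back (1st, last, 2nd, 2nd-last, ...), then flip the case of every letter.
Applying both steps to "OrgANicG": "OGrcgiAN", then "ogRCGIan".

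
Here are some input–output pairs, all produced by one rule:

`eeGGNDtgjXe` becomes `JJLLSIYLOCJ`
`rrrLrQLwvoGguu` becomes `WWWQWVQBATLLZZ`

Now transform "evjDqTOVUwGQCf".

JAOIVYTAZBLVHK

Rule — shift every letter 5 places forward in the alphabet (wrapping around), then convert every letter to uppercase.
Applying both steps to "evjDqTOVUwGQCf": "jaoIvYTAZbLVHk", then "JAOIVYTAZBLVHK".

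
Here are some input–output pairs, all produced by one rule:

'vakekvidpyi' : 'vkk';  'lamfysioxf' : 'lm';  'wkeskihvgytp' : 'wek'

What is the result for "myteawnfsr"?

mt

The rule is to keep every other character starting from the first (positions 1st, 3rd, 5th, ...), then delete the last 3 characters.
"myteawnfsr" → "mt".
(Check on "wkeskihvgytp": → "wekhgt" → "wek" ✓)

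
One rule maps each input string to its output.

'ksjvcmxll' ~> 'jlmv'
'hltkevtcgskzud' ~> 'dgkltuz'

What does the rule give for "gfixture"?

In each case the input is transformed by: sort the characters into alphabetical order, then keep every other character starting from the second (positions 2nd, 4th, 6th, ...).
Working it through for "gfixture": intermediate "efgirtux", final "fitx".

fitx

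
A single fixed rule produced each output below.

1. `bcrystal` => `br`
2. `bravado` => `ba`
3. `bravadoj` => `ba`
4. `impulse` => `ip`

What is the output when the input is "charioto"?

ca

The transformation: keep every other character starting from the first (positions 1st, 3rd, 5th, ...), then delete the last 2 characters.
On "charioto": the first step gives "cait", and the second then gives "ca".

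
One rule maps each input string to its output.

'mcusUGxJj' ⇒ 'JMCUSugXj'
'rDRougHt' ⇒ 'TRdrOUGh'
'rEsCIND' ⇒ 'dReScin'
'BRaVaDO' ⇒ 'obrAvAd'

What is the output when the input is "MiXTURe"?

EmIxtur

In each case the input is transformed by: flip the case of every letter, then move the last character to the front.
For "MiXTURe", step one produces "mIxturE"; step two turns that into "EmIxtur".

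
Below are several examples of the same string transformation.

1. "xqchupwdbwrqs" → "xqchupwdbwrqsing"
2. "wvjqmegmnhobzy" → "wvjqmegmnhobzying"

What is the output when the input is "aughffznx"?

aughffznxing

Looking at the pairs, the operation is to append "ing".
On "aughffznx" that produces "aughffznxing".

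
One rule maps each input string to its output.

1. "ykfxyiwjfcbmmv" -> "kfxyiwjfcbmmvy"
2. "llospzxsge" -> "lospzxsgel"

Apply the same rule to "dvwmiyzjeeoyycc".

vwmiyzjeeoyyccd

The transformation: move the first character to the end.
"dvwmiyzjeeoyycc" → "vwmiyzjeeoyyccd".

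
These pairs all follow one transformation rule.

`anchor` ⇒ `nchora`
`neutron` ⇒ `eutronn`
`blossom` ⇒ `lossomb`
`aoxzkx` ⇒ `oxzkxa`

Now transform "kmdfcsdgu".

The transformation: move the first character to the end.
Applying that to "kmdfcsdgu" gives "mdfcsdguk".

mdfcsdguk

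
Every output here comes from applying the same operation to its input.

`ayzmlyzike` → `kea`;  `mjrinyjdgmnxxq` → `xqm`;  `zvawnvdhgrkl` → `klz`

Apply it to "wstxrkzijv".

jvw

Looking at the pairs, the operation is to move the first character to the end, then keep only the last 3 characters.
For "wstxrkzijv", step one produces "stxrkzijvw"; step two turns that into "jvw".
(Check on "zvawnvdhgrkl": → "vawnvdhgrklz" → "klz" ✓)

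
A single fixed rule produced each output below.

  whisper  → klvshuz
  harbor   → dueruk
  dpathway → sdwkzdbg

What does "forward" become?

ruzdugi

Rule — shift every letter 3 places forward in the alphabet (wrapping around), then move the first character to the end.
On "forward" that produces "ruzdugi".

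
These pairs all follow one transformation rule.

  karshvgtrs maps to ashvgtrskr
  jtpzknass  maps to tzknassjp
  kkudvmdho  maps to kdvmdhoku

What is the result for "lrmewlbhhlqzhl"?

Rule — move the first 2 characters to the end (rotate left by 2), then swap the first and last characters.
On "lrmewlbhhlqzhl": the first step gives "mewlbhhlqzhllr", and the second then gives "rewlbhhlqzhllm".

rewlbhhlqzhllm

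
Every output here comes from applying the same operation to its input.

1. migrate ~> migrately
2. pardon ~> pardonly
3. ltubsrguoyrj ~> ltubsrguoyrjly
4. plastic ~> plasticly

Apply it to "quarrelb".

The rule is to append "ly".
On "quarrelb" that produces "quarrelbly".

quarrelbly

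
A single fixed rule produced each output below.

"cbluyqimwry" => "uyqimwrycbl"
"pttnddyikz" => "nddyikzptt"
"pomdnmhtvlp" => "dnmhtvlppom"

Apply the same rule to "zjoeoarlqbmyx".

Rule — move the first 3 characters to the end (rotate left by 3).
Applying that to "zjoeoarlqbmyx" gives "eoarlqbmyxzjo".

eoarlqbmyxzjo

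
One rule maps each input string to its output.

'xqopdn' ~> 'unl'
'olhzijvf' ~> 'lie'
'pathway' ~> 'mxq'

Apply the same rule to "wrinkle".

tof

The transformation: shift every letter 3 places backward in the alphabet (wrapping around), then keep only the first 3 characters.
Starting from "wrinkle": after the first operation, "tofkhib"; after the second, "tof".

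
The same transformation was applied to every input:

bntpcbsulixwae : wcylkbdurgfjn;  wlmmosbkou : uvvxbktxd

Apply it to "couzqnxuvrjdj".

xdizwgdeasms

Each output is the input with this applied: delete the first character, then shift every letter 9 places forward in the alphabet (wrapping around).
Applying that to "couzqnxuvrjdj" gives "xdizwgdeasms".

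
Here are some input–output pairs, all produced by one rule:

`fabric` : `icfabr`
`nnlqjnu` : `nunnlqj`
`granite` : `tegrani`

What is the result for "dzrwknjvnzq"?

zqdzrwknjvn

The transformation: move the last 2 characters to the front (rotate right by 2).
Applying that to "dzrwknjvnzq" gives "zqdzrwknjvn".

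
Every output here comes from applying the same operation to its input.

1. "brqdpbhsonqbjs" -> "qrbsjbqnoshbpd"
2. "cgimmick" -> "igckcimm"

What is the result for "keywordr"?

yekrdrow

The transformation: reverse the string, then move the last 3 characters to the front (rotate right by 3).
For "keywordr", step one produces "rdrowyek"; step two turns that into "yekrdrow".
(Check on "brqdpbhsonqbjs": → "sjbqnoshbpdqrb" → "qrbsjbqnoshbpd" ✓)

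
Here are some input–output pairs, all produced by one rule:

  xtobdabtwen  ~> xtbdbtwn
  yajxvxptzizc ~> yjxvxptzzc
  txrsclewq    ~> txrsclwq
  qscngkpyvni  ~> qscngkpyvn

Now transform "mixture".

mxtr

In each case the input is transformed by: remove every vowel.
So "mixture" becomes "mxtr".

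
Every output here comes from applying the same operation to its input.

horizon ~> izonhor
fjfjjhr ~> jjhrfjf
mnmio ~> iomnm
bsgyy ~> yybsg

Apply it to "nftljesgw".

What's happening: move the first 3 characters to the end (rotate left by 3).
Applying that to "nftljesgw" gives "ljesgwnft".

ljesgwnft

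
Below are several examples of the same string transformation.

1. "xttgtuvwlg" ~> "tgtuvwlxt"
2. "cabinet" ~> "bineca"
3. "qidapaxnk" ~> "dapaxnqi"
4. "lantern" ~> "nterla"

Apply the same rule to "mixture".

The transformation: delete the last character, then move the first 2 characters to the end (rotate left by 2).
Starting from "mixture": after the first operation, "mixtur"; after the second, "xturmi".

xturmi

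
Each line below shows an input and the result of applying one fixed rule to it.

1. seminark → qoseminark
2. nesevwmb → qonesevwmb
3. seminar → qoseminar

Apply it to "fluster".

In each case the input is transformed by: prepend "qo".
Doing the same to "fluster": "qofluster".

qofluster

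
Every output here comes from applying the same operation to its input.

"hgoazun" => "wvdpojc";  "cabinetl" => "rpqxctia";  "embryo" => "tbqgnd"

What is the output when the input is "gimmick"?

In each case the input is transformed by: shift every letter 11 places backward in the alphabet (wrapping around).
So "gimmick" becomes "vxbbxrz".

vxbbxrz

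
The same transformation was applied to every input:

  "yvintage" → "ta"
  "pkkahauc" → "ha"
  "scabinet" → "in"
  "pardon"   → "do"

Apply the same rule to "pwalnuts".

nu

The rule is to swap the front and back halves of the string, then keep only the first 2 characters.
Working it through for "pwalnuts": intermediate "nutspwal", final "nu".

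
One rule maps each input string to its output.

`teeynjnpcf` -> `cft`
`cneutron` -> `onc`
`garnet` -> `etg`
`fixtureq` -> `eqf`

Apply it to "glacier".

Each output is the input with this applied: move the first character to the end, then keep only the last 3 characters.
Applying that to "glacier" gives "erg".

erg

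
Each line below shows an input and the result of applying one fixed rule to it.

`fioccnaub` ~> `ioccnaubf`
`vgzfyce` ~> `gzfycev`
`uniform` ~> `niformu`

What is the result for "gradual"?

radualg

The transformation: move the first character to the end.
So "gradual" becomes "radualg".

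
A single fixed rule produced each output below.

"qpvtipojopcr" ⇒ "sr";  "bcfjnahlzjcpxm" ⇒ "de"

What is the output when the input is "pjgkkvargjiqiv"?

In each case the input is transformed by: shift every letter 2 places forward in the alphabet (wrapping around), then keep only the first 2 characters.
Applying that to "pjgkkvargjiqiv" gives "rl".

rl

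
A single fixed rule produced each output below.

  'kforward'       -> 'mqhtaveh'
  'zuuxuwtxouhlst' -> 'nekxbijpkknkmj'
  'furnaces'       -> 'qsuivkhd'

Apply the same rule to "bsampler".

fbuhriqc

The rule is to shift every letter 10 places backward in the alphabet (wrapping around), then swap the front and back halves of the string.
Working it through for "bsampler": intermediate "riqcfbuh", final "fbuhriqc".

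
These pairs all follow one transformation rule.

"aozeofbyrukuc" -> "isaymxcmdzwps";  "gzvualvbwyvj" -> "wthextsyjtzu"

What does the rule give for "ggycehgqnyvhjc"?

The pattern: shift every letter 2 places backward in the alphabet (wrapping around), then move the last 3 characters to the front (rotate right by 3).
For "ggycehgqnyvhjc", step one produces "eewacfeolwtfha"; step two turns that into "fhaeewacfeolwt".

fhaeewacfeolwt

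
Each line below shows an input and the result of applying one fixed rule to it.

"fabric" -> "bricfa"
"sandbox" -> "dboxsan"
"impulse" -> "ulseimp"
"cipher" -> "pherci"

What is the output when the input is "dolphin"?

Each output is the input with this applied: move the last 3 characters to the front (rotate right by 3), then move the last character to the front.
Applying both steps to "dolphin": "hindolp", then "phindol".
(Check on "fabric": → "ricfab" → "bricfa" ✓)

phindol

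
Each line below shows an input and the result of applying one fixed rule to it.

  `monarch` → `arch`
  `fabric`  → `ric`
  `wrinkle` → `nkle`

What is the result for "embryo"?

The transformation: delete the first 3 characters.
For "embryo" the result is "ryo".

ryo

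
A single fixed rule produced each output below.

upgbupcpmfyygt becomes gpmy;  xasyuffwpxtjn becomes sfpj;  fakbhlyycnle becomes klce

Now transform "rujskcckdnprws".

jcdr

Looking at the pairs, the operation is to keep one character in every 3, starting at position 3 (positions 3rd, 6th, 9th, ...).
On "rujskcckdnprws" that produces "jcdr".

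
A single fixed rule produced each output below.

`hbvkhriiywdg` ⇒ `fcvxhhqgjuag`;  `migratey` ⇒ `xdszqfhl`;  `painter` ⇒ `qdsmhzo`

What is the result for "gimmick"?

Looking at the pairs, the operation is to shift every letter 1 place backward in the alphabet (wrapping around), then reverse the string.
"gimmick" → "fhllhbj" → "jbhllhf".

jbhllhf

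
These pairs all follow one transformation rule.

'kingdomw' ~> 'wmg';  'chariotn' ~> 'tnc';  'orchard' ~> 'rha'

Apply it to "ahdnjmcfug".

ujfa

The pattern: sort the characters into reverse alphabetical order, then keep one character in every 3, starting at position 1 (positions 1st, 4th, 7th, ...).
"ahdnjmcfug" → "unmjhgfdca" → "ujfa".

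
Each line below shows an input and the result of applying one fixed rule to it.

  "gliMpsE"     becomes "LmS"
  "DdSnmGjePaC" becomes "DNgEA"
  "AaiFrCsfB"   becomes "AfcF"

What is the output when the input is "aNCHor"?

nhR

Looking at the pairs, the operation is to keep every other character starting from the second (positions 2nd, 4th, 6th, ...), then flip the case of every letter.
Applying both steps to "aNCHor": "NHr", then "nhR".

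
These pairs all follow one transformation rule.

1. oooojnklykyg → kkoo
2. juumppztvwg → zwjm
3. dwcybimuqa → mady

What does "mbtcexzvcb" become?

Looking at the pairs, the operation is to keep one character in every 3, starting at position 1 (positions 1st, 4th, 7th, ...), then move the first 2 characters to the end (rotate left by 2).
Working it through for "mbtcexzvcb": intermediate "mczb", final "zbmc".

zbmc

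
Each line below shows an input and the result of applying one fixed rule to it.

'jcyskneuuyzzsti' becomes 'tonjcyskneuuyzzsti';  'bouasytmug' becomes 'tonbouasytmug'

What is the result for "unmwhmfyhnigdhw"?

Rule — prepend "ton".
"unmwhmfyhnigdhw" → "tonunmwhmfyhnigdhw".

tonunmwhmfyhnigdhw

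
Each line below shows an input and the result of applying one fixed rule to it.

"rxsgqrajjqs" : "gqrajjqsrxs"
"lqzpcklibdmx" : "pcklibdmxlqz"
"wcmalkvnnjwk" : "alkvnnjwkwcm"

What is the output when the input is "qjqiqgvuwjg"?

The rule is to move the first 3 characters to the end (rotate left by 3).
Applying that to "qjqiqgvuwjg" gives "iqgvuwjgqjq".

iqgvuwjgqjq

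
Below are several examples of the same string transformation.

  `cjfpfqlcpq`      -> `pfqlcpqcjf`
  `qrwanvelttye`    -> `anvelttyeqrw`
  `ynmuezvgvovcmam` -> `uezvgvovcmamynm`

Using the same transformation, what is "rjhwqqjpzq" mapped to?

What's happening: move the first 3 characters to the end (rotate left by 3).
Doing the same to "rjhwqqjpzq": "wqqjpzqrjh".

wqqjpzqrjh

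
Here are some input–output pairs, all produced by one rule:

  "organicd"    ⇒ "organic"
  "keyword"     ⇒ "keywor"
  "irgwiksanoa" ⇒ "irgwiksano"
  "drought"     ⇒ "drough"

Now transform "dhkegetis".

The pattern: delete the last character.
On "dhkegetis" that produces "dhkegeti".

dhkegeti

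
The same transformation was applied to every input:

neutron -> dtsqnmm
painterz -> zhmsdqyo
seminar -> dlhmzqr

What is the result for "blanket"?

Each output is the input with this applied: move the first character to the end, then shift every letter 1 place backward in the alphabet (wrapping around).
For "blanket", step one produces "lanketb"; step two turns that into "kzmjdsa".
(Check on "neutron": → "eutronn" → "dtsqnmm" ✓)

kzmjdsa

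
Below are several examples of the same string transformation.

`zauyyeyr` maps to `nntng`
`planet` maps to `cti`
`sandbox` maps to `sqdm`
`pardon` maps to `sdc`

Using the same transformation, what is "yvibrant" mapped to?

Each output is the input with this applied: shift every letter 11 places backward in the alphabet (wrapping around), then delete the first 3 characters.
So "yvibrant" becomes "qgpci".

qgpci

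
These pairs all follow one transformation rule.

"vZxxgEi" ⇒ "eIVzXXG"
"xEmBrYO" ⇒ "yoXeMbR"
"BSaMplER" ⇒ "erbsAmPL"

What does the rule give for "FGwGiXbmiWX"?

wxfgWgIxBMI

Looking at the pairs, the operation is to move the last 2 characters to the front (rotate right by 2), then flip the case of every letter.
Starting from "FGwGiXbmiWX": after the first operation, "WXFGwGiXbmi"; after the second, "wxfgWgIxBMI".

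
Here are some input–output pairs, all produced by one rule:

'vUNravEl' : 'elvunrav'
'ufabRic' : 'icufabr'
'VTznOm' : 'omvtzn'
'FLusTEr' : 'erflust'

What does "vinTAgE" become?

Rule — move the last 2 characters to the front (rotate right by 2), then convert every letter to lowercase.
Applying both steps to "vinTAgE": "gEvinTA", then "gevinta".

gevinta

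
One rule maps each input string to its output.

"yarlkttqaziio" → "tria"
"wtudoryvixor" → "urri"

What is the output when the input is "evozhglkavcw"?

woga

The transformation: keep one character in every 3, starting at position 3 (positions 3rd, 6th, 9th, ...), then sort the characters into reverse alphabetical order.
Working it through for "evozhglkavcw": intermediate "ogaw", final "woga".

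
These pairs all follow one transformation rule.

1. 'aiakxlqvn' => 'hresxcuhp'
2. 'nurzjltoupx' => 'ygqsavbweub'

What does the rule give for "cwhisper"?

The transformation: move the first 2 characters to the end (rotate left by 2), then shift every letter 7 places forward in the alphabet (wrapping around).
So "cwhisper" becomes "opzwlyjd".
(Check on "nurzjltoupx": → "rzjltoupxnu" → "ygqsavbweub" ✓)

opzwlyjd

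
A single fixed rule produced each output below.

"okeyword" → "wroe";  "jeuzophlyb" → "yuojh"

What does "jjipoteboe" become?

oojie

The pattern: keep every other character starting from the first (positions 1st, 3rd, 5th, ...), then sort the characters into reverse alphabetical order.
On "jjipoteboe": the first step gives "jioeo", and the second then gives "oojie".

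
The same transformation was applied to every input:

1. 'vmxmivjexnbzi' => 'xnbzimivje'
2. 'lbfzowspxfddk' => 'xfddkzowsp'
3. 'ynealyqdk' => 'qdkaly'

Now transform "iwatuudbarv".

Looking at the pairs, the operation is to delete the first 3 characters, then swap the front and back halves of the string.
Applying both steps to "iwatuudbarv": "tuudbarv", then "barvtuud".

barvtuud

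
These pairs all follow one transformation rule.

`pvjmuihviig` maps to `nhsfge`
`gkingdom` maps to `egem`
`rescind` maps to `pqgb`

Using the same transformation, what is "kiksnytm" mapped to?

The transformation: keep every other character starting from the first (positions 1st, 3rd, 5th, ...), then shift every letter 2 places backward in the alphabet (wrapping around).
For "kiksnytm", step one produces "kknt"; step two turns that into "iilr".

iilr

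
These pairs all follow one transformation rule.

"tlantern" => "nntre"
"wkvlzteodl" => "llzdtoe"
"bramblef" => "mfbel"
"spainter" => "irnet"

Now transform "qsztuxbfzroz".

The transformation: delete the first 3 characters, then take characters alternately from the front and the back (1st, last, 2nd, 2nd-last, ...).
"qsztuxbfzroz" → "tzuoxrbzf".

tzuoxrbzf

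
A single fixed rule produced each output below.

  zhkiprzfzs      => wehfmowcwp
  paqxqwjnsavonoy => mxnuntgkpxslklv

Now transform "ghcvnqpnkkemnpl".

dezsknmkhhbjkmi

The pattern: shift every letter 3 places backward in the alphabet (wrapping around).
"ghcvnqpnkkemnpl" → "dezsknmkhhbjkmi".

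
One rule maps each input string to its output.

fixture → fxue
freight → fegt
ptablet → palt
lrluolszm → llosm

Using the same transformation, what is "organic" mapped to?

ognc

The rule is to keep every other character starting from the first (positions 1st, 3rd, 5th, ...).
Doing the same to "organic": "ognc".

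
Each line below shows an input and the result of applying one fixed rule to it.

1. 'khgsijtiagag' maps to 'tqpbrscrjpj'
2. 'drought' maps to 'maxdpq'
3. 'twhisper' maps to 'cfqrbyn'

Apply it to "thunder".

The rule is to shift every letter 9 places forward in the alphabet (wrapping around), then delete the last character.
"thunder" → "cqdwmna" → "cqdwmn".
(Check on "twhisper": → "cfqrbyna" → "cfqrbyn" ✓)

cqdwmn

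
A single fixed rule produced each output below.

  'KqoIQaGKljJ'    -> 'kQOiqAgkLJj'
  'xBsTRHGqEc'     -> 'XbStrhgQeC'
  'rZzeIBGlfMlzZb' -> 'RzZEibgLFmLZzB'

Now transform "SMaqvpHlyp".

smAQVPhLYP

The transformation: flip the case of every letter.
So "SMaqvpHlyp" becomes "smAQVPhLYP".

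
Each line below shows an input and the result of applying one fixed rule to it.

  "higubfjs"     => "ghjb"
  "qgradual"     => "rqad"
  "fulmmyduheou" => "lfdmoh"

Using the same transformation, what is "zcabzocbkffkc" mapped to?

The transformation: keep every other character starting from the first (positions 1st, 3rd, 5th, ...), then swap each adjacent pair of characters (1↔2, 3↔4, ...).
So "zcabzocbkffkc" becomes "azczfkc".
(Check on "higubfjs": → "hgbj" → "ghjb" ✓)

azczfkc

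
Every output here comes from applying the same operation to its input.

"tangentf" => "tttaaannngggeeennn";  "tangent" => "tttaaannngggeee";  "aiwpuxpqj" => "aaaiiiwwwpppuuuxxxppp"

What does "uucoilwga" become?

uuuuuucccoooiiilllwww

What's happening: delete the last 2 characters, then repeat every character 3 times.
Starting from "uucoilwga": after the first operation, "uucoilw"; after the second, "uuuuuucccoooiiilllwww".
(Check on "tangent": → "tange" → "tttaaannngggeee" ✓)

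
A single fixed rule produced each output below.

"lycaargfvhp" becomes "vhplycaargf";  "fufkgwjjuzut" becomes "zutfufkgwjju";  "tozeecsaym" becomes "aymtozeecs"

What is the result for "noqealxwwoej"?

Looking at the pairs, the operation is to move the last 3 characters to the front (rotate right by 3).
On "noqealxwwoej" that produces "oejnoqealxww".

oejnoqealxww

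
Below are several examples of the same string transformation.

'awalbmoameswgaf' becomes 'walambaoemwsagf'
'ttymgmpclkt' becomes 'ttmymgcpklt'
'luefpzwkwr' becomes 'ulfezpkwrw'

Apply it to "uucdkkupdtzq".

uudckkputdqz

What's happening: swap each adjacent pair of characters (1↔2, 3↔4, ...).
"uucdkkupdtzq" → "uudckkputdqz".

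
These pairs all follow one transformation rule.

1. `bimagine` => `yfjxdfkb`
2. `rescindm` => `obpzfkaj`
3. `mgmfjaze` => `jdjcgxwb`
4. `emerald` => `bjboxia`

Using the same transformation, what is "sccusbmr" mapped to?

pzzrpyjo

In each case the input is transformed by: shift every letter 3 places backward in the alphabet (wrapping around).
Doing the same to "sccusbmr": "pzzrpyjo".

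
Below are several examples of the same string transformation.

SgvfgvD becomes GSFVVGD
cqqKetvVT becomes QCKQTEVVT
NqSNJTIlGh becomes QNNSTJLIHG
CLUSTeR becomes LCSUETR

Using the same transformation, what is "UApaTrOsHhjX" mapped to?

Rule — swap each adjacent pair of characters (1↔2, 3↔4, ...), then convert every letter to uppercase.
On "UApaTrOsHhjX": the first step gives "AUaprTsOhHXj", and the second then gives "AUAPRTSOHHXJ".
(Check on "cqqKetvVT": → "qcKqteVvT" → "QCKQTEVVT" ✓)

AUAPRTSOHHXJ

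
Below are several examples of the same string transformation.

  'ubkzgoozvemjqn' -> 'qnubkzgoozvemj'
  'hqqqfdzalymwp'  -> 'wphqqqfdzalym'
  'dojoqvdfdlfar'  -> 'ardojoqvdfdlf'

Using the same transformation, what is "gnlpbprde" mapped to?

degnlpbpr

The pattern: move the last 2 characters to the front (rotate right by 2).
On "gnlpbprde" that produces "degnlpbpr".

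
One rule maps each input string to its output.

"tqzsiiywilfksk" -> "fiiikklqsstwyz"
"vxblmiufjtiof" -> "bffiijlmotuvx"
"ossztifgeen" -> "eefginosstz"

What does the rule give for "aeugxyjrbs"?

Each output is the input with this applied: sort the characters into alphabetical order.
Doing the same to "aeugxyjrbs": "abegjrsuxy".

abegjrsuxy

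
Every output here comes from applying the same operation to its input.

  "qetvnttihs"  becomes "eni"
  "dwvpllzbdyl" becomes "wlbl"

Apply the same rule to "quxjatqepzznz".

The transformation: keep one character in every 3, starting at position 2 (positions 2nd, 5th, 8th, ...).
So "quxjatqepzznz" becomes "uaez".

uaez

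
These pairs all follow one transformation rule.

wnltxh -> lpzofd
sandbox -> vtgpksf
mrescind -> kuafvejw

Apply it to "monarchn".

sjuzfegf

Each output is the input with this applied: move the first 3 characters to the end (rotate left by 3), then shift every letter 8 places backward in the alphabet (wrapping around).
Applying that to "monarchn" gives "sjuzfegf".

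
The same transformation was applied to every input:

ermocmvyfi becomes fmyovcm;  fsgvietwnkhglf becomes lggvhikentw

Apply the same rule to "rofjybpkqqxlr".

lfxjqyqbkp

What's happening: take characters alternately from the front and the back (1st, last, 2nd, 2nd-last, ...), then delete the first 3 characters.
"rofjybpkqqxlr" → "rrolfxjqyqbkp" → "lfxjqyqbkp".
(Check on "fsgvietwnkhglf": → "ffslggvhikentw" → "lggvhikentw" ✓)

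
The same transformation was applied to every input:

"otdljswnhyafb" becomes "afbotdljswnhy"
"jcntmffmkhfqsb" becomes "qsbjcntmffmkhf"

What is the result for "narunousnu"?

snunarunou

The transformation: move the last 3 characters to the front (rotate right by 3).
Doing the same to "narunousnu": "snunarunou".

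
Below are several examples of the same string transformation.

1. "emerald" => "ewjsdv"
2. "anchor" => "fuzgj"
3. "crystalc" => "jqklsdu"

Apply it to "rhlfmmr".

Looking at the pairs, the operation is to delete the first character, then shift every letter 8 places backward in the alphabet (wrapping around).
Starting from "rhlfmmr": after the first operation, "hlfmmr"; after the second, "zdxeej".

zdxeej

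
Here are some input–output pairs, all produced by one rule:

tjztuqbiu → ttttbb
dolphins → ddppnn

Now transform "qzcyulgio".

Each output is the input with this applied: keep one character in every 3, starting at position 1 (positions 1st, 4th, 7th, ...), then double every character.
For "qzcyulgio", step one produces "qyg"; step two turns that into "qqyygg".

qqyygg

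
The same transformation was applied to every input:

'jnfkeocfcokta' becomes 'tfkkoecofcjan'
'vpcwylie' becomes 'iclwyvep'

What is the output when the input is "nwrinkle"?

lrkinnew

Rule — take characters alternately from the front and the back (1st, last, 2nd, 2nd-last, ...), then move the first 3 characters to the end (rotate left by 3).
Working it through for "nwrinkle": intermediate "newlrkin", final "lrkinnew".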